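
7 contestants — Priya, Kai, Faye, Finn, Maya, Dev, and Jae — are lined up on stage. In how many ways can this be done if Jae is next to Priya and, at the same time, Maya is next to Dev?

480

Treat {Jae,Priya} as one block (2 orders) and {Maya,Dev} as another (2 orders).
That leaves 5 units to arrange: 2 × 2 × 5! = 4 × 120 = 480.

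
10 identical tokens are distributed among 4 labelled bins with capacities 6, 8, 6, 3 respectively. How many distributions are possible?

158

Ignoring the caps, the number of non-negative solutions to x_1+…+x_4 = 10 is C(13,3) = 286.
Subtract solutions that violate a single cap (substitute x_i' = x_i − (cap_i+1)): x_1 ≥ 7 gives C(6,3) = 20; x_2 ≥ 9 gives C(4,3) = 4; x_3 ≥ 7 gives C(6,3) = 20; x_4 ≥ 4 gives C(9,3) = 84. Together 128.
No two caps can be exceeded simultaneously, so the pair terms are all 0.
By inclusion–exclusion the count is 286 − 128 + 0 = 158.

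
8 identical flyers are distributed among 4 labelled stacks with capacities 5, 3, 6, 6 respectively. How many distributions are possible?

112

By stars and bars, unrestricted non-negative solutions to x_1+…+x_4 = 8 number C(8+3,3) = 165.
Subtract solutions that violate a single cap (substitute x_i' = x_i − (cap_i+1)): x_1 ≥ 6 gives C(5,3) = 10; x_2 ≥ 4 gives C(7,3) = 35; x_3 ≥ 7 gives C(4,3) = 4; x_4 ≥ 7 gives C(4,3) = 4. Together 53.
No two caps can be exceeded simultaneously, so the pair terms are all 0.
By inclusion–exclusion the count is 165 − 53 + 0 = 112.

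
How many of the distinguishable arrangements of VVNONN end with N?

30

Fix N in the last position and arrange the remaining 5 letters.
Those 5 letters have N appearing twice and V appearing twice, giving (5)!/(2!·2!) = 30.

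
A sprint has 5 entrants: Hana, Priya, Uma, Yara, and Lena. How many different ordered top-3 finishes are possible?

There are 5 choices for 1st place, 4 for 2nd, and 3 for 3rd.
That gives 5 × 4 × 3 = 60.

60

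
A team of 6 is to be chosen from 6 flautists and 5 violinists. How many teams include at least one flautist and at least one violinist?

Total 6-person selections from all 11: C(11,6) = 462.
Selections missing a whole group: no flautists → C(5,6) = 0; no violinists → C(6,6) = 1.
Both groups omitted at once is impossible, so 462 − 1 = 461.

461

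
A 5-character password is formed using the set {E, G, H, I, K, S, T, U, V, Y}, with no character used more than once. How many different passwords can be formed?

This is a permutation of 5 out of 10: P(10,5) = 10!/5!.
10 × 9 × 8 × 7 × 6 = 30240.

30240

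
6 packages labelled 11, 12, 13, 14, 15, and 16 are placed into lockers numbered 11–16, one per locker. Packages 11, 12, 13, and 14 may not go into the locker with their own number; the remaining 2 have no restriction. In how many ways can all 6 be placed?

362

Let Aᵢ (for 11 ≤ i ≤ 14) be the placements that put package i in its forbidden locker. Any j of these fix j positions, leaving (6−j)! ways to fill the rest, and there are C(4,j) ways to pick which j.
By inclusion–exclusion, the number of valid placements is Σ_{j=0}^{4} (−1)^j C(4,j)·(6−j)!.
Computing: 720 − 480 + 144 − 24 + 2 = 362.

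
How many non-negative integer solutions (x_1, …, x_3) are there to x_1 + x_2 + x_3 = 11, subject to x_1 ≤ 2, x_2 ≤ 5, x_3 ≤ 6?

6

Without the upper bounds there are C(13,2) = 78 ways to split 11 among 3 variables.
Subtract solutions that violate a single cap (substitute x_i' = x_i − (cap_i+1)): x_1 ≥ 3 gives C(10,2) = 45; x_2 ≥ 6 gives C(7,2) = 21; x_3 ≥ 7 gives C(6,2) = 15. Together 81.
Add back pairs where two caps are both exceeded: 6 + 3 + 0 = 9.
By inclusion–exclusion the count is 78 − 81 + 9 = 6.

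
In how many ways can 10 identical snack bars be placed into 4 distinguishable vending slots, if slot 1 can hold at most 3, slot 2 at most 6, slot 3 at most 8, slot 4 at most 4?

By stars and bars, unrestricted non-negative solutions to x_1+…+x_4 = 10 number C(10+3,3) = 286.
Subtract solutions that violate a single cap (substitute x_i' = x_i − (cap_i+1)): x_1 ≥ 4 gives C(9,3) = 84; x_2 ≥ 7 gives C(6,3) = 20; x_3 ≥ 9 gives C(4,3) = 4; x_4 ≥ 5 gives C(8,3) = 56. Together 164.
Add back pairs where two caps are both exceeded: 0 + 0 + 4 + 0 + 0 + 0 = 4.
By inclusion–exclusion the count is 286 − 164 + 4 = 126.

126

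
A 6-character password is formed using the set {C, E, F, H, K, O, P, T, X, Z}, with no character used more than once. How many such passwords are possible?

151200

With no repetition, fill the 6 characters in order: 10 choices, then 9, down to 5.
10 × 9 × 8 × 7 × 6 × 5 = 151200.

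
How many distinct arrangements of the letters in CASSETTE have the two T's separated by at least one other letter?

3780

There are 8!/(2!·2!·2!) = 5040 arrangements of CASSETTE in total.
If the two T's are adjacent, glue them into one block, leaving 7 items to arrange: (7)!/(2!·2!) = 1260 ways.
Hence 5040 − 1260 = 3780.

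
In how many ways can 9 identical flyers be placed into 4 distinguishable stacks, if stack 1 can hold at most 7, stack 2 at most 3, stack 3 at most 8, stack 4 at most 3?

107

Ignoring the caps, the number of non-negative solutions to x_1+…+x_4 = 9 is C(12,3) = 220.
Subtract solutions that violate a single cap (substitute x_i' = x_i − (cap_i+1)): x_1 ≥ 8 gives C(4,3) = 4; x_2 ≥ 4 gives C(8,3) = 56; x_3 ≥ 9 gives C(3,3) = 1; x_4 ≥ 4 gives C(8,3) = 56. Together 117.
Add back pairs where two caps are both exceeded: 0 + 0 + 0 + 0 + 4 + 0 = 4.
By inclusion–exclusion the count is 220 − 117 + 4 = 107.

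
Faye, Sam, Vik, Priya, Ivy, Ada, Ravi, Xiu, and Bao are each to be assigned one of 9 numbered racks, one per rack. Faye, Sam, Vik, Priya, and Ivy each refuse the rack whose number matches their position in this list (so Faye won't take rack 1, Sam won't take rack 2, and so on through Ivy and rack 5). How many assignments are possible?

Let Aᵢ (for 1 ≤ i ≤ 5) be the placements that put person i in their forbidden rack. Any j of these fix j positions, leaving (9−j)! ways to fill the rest, and there are C(5,j) ways to pick which j.
By inclusion–exclusion, the number of valid placements is Σ_{j=0}^{5} (−1)^j C(5,j)·(9−j)!.
Computing: 362880 − 201600 + 50400 − 7200 + 600 − 24 = 205056.

205056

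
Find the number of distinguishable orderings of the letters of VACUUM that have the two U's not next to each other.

There are 6!/(2!) = 360 arrangements of VACUUM in total.
If the two U's are adjacent, glue them into one block, leaving 5 items to arrange: (5)! = 120 ways.
Subtracting, 360 − 120 = 240 arrangements keep the U's apart.

240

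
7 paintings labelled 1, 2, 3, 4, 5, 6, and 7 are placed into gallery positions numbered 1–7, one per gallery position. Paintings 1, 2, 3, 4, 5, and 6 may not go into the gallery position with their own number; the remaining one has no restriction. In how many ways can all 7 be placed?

Let Aᵢ (for 1 ≤ i ≤ 6) be the placements that put painting i in its forbidden gallery position. Any j of these fix j positions, leaving (7−j)! ways to fill the rest, and there are C(6,j) ways to pick which j.
By inclusion–exclusion, the number of valid placements is Σ_{j=0}^{6} (−1)^j C(6,j)·(7−j)!.
Computing: 5040 − 4320 + 1800 − 480 + 90 − 12 + 1 = 2119.

2119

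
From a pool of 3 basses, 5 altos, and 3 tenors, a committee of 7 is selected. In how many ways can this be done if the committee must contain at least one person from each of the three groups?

314

Total 7-person selections from all 11: C(11,7) = 330.
Subtract selections that omit an entire group: no basses → C(8,7) = 8; no altos → C(6,7) = 0; no tenors → C(8,7) = 8.
Add back selections omitting two groups (i.e. drawn from a single group): C(3,7) + C(5,7) + C(3,7) = 0.
By inclusion–exclusion: 330 − 16 + 0 = 314.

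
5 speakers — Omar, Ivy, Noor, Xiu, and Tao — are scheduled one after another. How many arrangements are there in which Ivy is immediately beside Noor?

48

Glue Ivy and Noor into one block (2 internal orders), leaving 4 units to arrange in a row.
That gives 2 × 4! = 2 × 24 = 48.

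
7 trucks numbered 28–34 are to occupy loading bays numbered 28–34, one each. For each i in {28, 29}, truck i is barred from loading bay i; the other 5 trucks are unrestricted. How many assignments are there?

Let Aᵢ (for i ∈ {28, 29}) be the placements that put truck i in its forbidden loading bay. Any j of these fix j positions, leaving (7−j)! ways to fill the rest, and there are C(2,j) ways to pick which j.
By inclusion–exclusion, the number of valid placements is Σ_{j=0}^{2} (−1)^j C(2,j)·(7−j)!.
Computing: 5040 − 1440 + 120 = 3720.

3720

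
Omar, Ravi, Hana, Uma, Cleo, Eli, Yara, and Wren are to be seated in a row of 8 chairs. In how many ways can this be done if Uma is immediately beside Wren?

10080

Treat {Uma, Wren} as a single unit. There are 7 units to order, and the pair itself can be ordered 2 ways.
So the count is 2·(7)! = 10080.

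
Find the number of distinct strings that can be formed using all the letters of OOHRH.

30

OOHRH has 5 letters with H appearing twice and O appearing twice.
The number of distinct arrangements is 5!/(2!·2!) = 120/4 = 30.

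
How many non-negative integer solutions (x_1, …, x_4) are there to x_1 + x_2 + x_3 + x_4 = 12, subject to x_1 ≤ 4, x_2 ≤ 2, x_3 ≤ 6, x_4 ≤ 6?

60

Without the upper bounds there are C(15,3) = 455 ways to split 12 among 4 variables.
Subtract solutions that violate a single cap (substitute x_i' = x_i − (cap_i+1)): x_1 ≥ 5 gives C(10,3) = 120; x_2 ≥ 3 gives C(12,3) = 220; x_3 ≥ 7 gives C(8,3) = 56; x_4 ≥ 7 gives C(8,3) = 56. Together 452.
Add back pairs where two caps are both exceeded: 35 + 1 + 1 + 10 + 10 + 0 = 57.
By inclusion–exclusion the count is 455 − 452 + 57 = 60.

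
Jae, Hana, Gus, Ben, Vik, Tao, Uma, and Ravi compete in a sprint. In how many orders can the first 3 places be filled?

336

There are 8 choices for 1st place, 7 for 2nd, and 6 for 3rd.
That gives 8 × 7 × 6 = 336.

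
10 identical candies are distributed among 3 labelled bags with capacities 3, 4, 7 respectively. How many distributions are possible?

By stars and bars, unrestricted non-negative solutions to x_1+…+x_3 = 10 number C(10+2,2) = 66.
Subtract solutions that violate a single cap (substitute x_i' = x_i − (cap_i+1)): x_1 ≥ 4 gives C(8,2) = 28; x_2 ≥ 5 gives C(7,2) = 21; x_3 ≥ 8 gives C(4,2) = 6. Together 55.
Add back pairs where two caps are both exceeded: 3 + 0 + 0 = 3.
By inclusion–exclusion the count is 66 − 55 + 3 = 14.

14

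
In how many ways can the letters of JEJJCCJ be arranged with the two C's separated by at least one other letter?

75

Total arrangements of JEJJCCJ: 7!/(4!·2!) = 105.
Arrangements with the C's together: treat CC as one letter, giving (6)!/(4!) = 30.
Hence 105 − 30 = 75.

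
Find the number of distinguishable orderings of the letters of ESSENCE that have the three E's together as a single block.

60

Treat the 3 copies of E as a single block. The multiset to arrange is then {EEE, C, N, S, S}, 5 items in all.
That gives (5)!/(2!) = 60 arrangements.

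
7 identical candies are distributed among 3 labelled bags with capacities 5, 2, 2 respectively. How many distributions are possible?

By stars and bars, unrestricted non-negative solutions to x_1+…+x_3 = 7 number C(7+2,2) = 36.
Subtract solutions that violate a single cap (substitute x_i' = x_i − (cap_i+1)): x_1 ≥ 6 gives C(3,2) = 3; x_2 ≥ 3 gives C(6,2) = 15; x_3 ≥ 3 gives C(6,2) = 15. Together 33.
Add back pairs where two caps are both exceeded: 0 + 0 + 3 = 3.
By inclusion–exclusion the count is 36 − 33 + 3 = 6.

6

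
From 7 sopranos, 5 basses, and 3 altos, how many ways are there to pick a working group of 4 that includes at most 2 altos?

Split by how many altos are chosen (0 through 2).
Sum: C(3,0)·C(12,4) + C(3,1)·C(12,3) + C(3,2)·C(12,2) = 495 + 660 + 198 = 1353.

1353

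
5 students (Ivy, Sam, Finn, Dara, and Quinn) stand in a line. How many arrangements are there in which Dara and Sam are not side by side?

There are 5! = 120 arrangements in all. If Dara and Sam are adjacent, merging them into one block gives 2·(4)! = 48 arrangements.
So 120 − 48 = 72 arrangements keep them apart.

72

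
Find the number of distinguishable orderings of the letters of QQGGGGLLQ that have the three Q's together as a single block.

Treat the 3 copies of Q as a single block. The multiset to arrange is then {QQQ, G, G, G, G, L, L}, 7 items in all.
That gives (7)!/(4!·2!) = 105 arrangements.

105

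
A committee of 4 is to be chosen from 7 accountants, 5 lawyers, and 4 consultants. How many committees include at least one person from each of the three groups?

910

Unrestricted: C(16,4) = 1820 ways to pick any 4 of the 16.
Subtract selections that omit an entire group: no accountants → C(9,4) = 126; no lawyers → C(11,4) = 330; no consultants → C(12,4) = 495.
Add back selections omitting two groups (i.e. drawn from a single group): C(7,4) + C(5,4) + C(4,4) = 41.
By inclusion–exclusion: 1820 − 951 + 41 = 910.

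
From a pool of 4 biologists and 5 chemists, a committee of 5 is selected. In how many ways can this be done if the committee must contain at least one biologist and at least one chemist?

Total 5-person selections from all 9: C(9,5) = 126.
Subtract selections that omit an entire group: no biologists → C(5,5) = 1; no chemists → C(4,5) = 0.
Both groups omitted at once is impossible, so 126 − 1 = 125.

125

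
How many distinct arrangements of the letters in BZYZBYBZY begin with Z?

With the first slot taken by Z, it remains to arrange the other 8 letters (BYZBYBZY).
Those 8 letters have B appearing 3 times, Y appearing 3 times, and Z appearing twice, giving (8)!/(3!·3!·2!) = 560.

560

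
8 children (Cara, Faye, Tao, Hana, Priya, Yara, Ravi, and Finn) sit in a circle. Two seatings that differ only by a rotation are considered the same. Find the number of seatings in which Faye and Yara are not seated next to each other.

Without the restriction there are (7)! = 5040 seatings.
Those with Faye next to Yara: fuse the pair into one unit and seat 7 units around a circle — 2·(6)! = 1440.
Subtracting, 5040 − 1440 = 3600.

3600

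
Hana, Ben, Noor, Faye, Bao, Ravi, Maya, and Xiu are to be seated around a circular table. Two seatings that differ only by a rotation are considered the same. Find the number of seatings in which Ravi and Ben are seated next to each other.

Treat {Ravi, Ben} as one unit (2 internal orders) and seat the resulting 7 units around the table: (6)! circular arrangements.
So 2 × (6)! = 2 × 720 = 1440.

1440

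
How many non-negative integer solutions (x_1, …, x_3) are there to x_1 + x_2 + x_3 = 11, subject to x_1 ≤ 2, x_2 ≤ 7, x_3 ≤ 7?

By stars and bars, unrestricted non-negative solutions to x_1+…+x_3 = 11 number C(11+2,2) = 78.
Subtract solutions that violate a single cap (substitute x_i' = x_i − (cap_i+1)): x_1 ≥ 3 gives C(10,2) = 45; x_2 ≥ 8 gives C(5,2) = 10; x_3 ≥ 8 gives C(5,2) = 10. Together 65.
Add back pairs where two caps are both exceeded: 1 + 1 + 0 = 2.
By inclusion–exclusion the count is 78 − 65 + 2 = 15.

15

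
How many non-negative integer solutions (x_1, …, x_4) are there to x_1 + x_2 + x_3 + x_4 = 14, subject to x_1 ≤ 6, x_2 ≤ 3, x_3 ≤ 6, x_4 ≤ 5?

Without the upper bounds there are C(17,3) = 680 ways to split 14 among 4 variables.
Subtract solutions that violate a single cap (substitute x_i' = x_i − (cap_i+1)): x_1 ≥ 7 gives C(10,3) = 120; x_2 ≥ 4 gives C(13,3) = 286; x_3 ≥ 7 gives C(10,3) = 120; x_4 ≥ 6 gives C(11,3) = 165. Together 691.
Add back pairs where two caps are both exceeded: 20 + 1 + 4 + 20 + 35 + 4 = 84.
By inclusion–exclusion the count is 680 − 691 + 84 = 73.

73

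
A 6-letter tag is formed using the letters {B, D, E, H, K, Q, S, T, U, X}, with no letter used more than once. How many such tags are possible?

151200

With no repetition, fill the 6 letters in order: 10 choices, then 9, down to 5.
10 × 9 × 8 × 7 × 6 × 5 = 151200.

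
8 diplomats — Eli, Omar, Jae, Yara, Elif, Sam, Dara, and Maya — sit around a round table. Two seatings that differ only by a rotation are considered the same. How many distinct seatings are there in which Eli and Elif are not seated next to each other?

Without the restriction there are (7)! = 5040 seatings.
Seatings with Eli beside Elif: treat them as a block with 2 internal orders, giving 2 × (6)! = 1440.
Subtracting, 5040 − 1440 = 3600.

3600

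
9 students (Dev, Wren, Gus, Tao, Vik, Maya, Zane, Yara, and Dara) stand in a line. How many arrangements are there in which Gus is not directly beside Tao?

282240

There are 9! = 362880 arrangements in all. If Gus and Tao are adjacent, merging them into one block gives 2·(8)! = 80640 arrangements.
So 362880 − 80640 = 282240 arrangements keep them apart.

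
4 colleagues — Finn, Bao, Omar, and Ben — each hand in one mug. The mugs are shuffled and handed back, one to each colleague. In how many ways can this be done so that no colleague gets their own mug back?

9

Let Aᵢ be the assignments in which colleague i gets their own mug. We want the size of the complement of A₁∪…∪A_4.
By inclusion–exclusion this is Σ_{j=0}^{4} (−1)^j C(4,j)·(4−j)!.
Computing: 24 − 24 + 12 − 4 + 1 = 9.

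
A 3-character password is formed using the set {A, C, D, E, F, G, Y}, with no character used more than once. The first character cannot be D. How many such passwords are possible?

180

The first character has 7−1 = 6 choices (anything except D).
The remaining 2 characters are filled from the other 6 symbols without repetition: 6 × 5 = 30.
Total: 6 × 30 = 180.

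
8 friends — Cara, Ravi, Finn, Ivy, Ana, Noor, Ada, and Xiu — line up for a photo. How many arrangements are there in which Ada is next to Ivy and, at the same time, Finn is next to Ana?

2880

Treat {Ada,Ivy} as one block (2 orders) and {Finn,Ana} as another (2 orders).
That leaves 6 units to arrange: 2 × 2 × 6! = 4 × 720 = 2880.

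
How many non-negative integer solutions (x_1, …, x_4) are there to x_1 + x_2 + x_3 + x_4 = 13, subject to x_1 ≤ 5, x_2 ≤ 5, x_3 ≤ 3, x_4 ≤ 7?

Ignoring the caps, the number of non-negative solutions to x_1+…+x_4 = 13 is C(16,3) = 560.
Subtract solutions that violate a single cap (substitute x_i' = x_i − (cap_i+1)): x_1 ≥ 6 gives C(10,3) = 120; x_2 ≥ 6 gives C(10,3) = 120; x_3 ≥ 4 gives C(12,3) = 220; x_4 ≥ 8 gives C(8,3) = 56. Together 516.
Add back pairs where two caps are both exceeded: 4 + 20 + 0 + 20 + 0 + 4 = 48.
By inclusion–exclusion the count is 560 − 516 + 48 = 92.

92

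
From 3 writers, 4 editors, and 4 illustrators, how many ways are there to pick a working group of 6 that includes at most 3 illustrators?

Split by how many illustrators are chosen (0 through 3).
Sum: C(4,0)·C(7,6) + C(4,1)·C(7,5) + C(4,2)·C(7,4) + C(4,3)·C(7,3) = 7 + 84 + 210 + 140 = 441.

441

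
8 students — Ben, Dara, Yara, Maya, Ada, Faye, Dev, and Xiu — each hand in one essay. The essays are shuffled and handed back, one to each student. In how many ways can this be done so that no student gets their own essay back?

Count assignments avoiding every fixed point. For any j of the 8 students fixed to their own essay, the other 8−j can be arranged in (8−j)! ways.
By inclusion–exclusion this is Σ_{j=0}^{8} (−1)^j C(8,j)·(8−j)!.
Computing: 40320 − 40320 + 20160 − 6720 + 1680 − 336 + 56 − 8 + 1 = 14833.

14833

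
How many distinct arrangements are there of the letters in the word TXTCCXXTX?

1260

Letter multiplicities in TXTCCXXTX: C×2, T×3, X×4.
The number of distinct arrangements is 9!/(4!·3!·2!) = 362880/288 = 1260.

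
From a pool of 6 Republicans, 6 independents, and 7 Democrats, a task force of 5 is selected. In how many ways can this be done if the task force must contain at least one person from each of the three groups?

Total 5-person selections from all 19: C(19,5) = 11628.
Selections missing a whole group: no Republicans → C(13,5) = 1287; no independents → C(13,5) = 1287; no Democrats → C(12,5) = 792.
Add back selections omitting two groups (i.e. drawn from a single group): C(6,5) + C(6,5) + C(7,5) = 33.
By inclusion–exclusion: 11628 − 3366 + 33 = 8295.

8295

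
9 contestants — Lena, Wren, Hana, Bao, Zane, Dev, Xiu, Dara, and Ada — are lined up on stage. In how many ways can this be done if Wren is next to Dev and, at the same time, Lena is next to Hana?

Treat {Wren,Dev} as one block (2 orders) and {Lena,Hana} as another (2 orders).
That leaves 7 units to arrange: 2 × 2 × 7! = 4 × 5040 = 20160.

20160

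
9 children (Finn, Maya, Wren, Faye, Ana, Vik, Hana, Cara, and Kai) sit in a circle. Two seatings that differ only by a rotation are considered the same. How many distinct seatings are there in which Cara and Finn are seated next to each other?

10080

Treat {Cara, Finn} as one unit (2 internal orders) and seat the resulting 8 units around the table: (7)! circular arrangements.
So 2 × (7)! = 2 × 5040 = 10080.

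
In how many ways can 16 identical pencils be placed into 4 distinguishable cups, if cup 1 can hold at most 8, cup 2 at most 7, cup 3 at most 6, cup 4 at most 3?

Ignoring the caps, the number of non-negative solutions to x_1+…+x_4 = 16 is C(19,3) = 969.
Subtract solutions that violate a single cap (substitute x_i' = x_i − (cap_i+1)): x_1 ≥ 9 gives C(10,3) = 120; x_2 ≥ 8 gives C(11,3) = 165; x_3 ≥ 7 gives C(12,3) = 220; x_4 ≥ 4 gives C(15,3) = 455. Together 960.
Add back pairs where two caps are both exceeded: 0 + 1 + 20 + 4 + 35 + 56 = 116.
By inclusion–exclusion the count is 969 − 960 + 116 = 125.

125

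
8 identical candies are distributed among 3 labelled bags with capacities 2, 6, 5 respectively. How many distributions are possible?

15

Ignoring the caps, the number of non-negative solutions to x_1+…+x_3 = 8 is C(10,2) = 45.
Subtract solutions that violate a single cap (substitute x_i' = x_i − (cap_i+1)): x_1 ≥ 3 gives C(7,2) = 21; x_2 ≥ 7 gives C(3,2) = 3; x_3 ≥ 6 gives C(4,2) = 6. Together 30.
No two caps can be exceeded simultaneously, so the pair terms are all 0.
By inclusion–exclusion the count is 45 − 30 + 0 = 15.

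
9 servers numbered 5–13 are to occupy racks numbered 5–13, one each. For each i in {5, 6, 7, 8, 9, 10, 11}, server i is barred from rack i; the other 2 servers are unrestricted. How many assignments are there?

165016

Let Aᵢ (for 5 ≤ i ≤ 11) be the placements that put server i in its forbidden rack. Any j of these fix j positions, leaving (9−j)! ways to fill the rest, and there are C(7,j) ways to pick which j.
By inclusion–exclusion, the number of valid placements is Σ_{j=0}^{7} (−1)^j C(7,j)·(9−j)!.
Computing: 362880 − 282240 + 105840 − 25200 + 4200 − 504 + 42 − 2 = 165016.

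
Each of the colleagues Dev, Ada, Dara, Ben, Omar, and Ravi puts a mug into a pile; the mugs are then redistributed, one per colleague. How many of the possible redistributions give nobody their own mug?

265

Let Aᵢ be the assignments in which colleague i gets their own mug. We want the size of the complement of A₁∪…∪A_6.
By inclusion–exclusion this is Σ_{j=0}^{6} (−1)^j C(6,j)·(6−j)!.
Computing: 720 − 720 + 360 − 120 + 30 − 6 + 1 = 265.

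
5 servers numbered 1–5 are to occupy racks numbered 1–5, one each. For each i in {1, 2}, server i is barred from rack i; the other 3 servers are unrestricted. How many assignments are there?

Let Aᵢ (for i ∈ {1, 2}) be the placements that put server i in its forbidden rack. Any j of these fix j positions, leaving (5−j)! ways to fill the rest, and there are C(2,j) ways to pick which j.
By inclusion–exclusion, the number of valid placements is Σ_{j=0}^{2} (−1)^j C(2,j)·(5−j)!.
Computing: 120 − 48 + 6 = 78.

78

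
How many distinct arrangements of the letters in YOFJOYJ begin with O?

180

With the first slot taken by O, it remains to arrange the other 6 letters (YFJOYJ).
Those 6 letters have J appearing twice and Y appearing twice, giving (6)!/(2!·2!) = 180.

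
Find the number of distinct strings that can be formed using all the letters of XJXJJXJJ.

56

Letter multiplicities in XJXJJXJJ: J×5, X×3.
So there are 8! / (5!·3!) = 56 distinguishable arrangements.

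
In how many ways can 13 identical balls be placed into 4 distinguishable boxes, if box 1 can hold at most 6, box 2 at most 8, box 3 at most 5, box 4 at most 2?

95

Without the upper bounds there are C(16,3) = 560 ways to split 13 among 4 boxes.
Subtract solutions that violate a single cap (substitute x_i' = x_i − (cap_i+1)): x_1 ≥ 7 gives C(9,3) = 84; x_2 ≥ 9 gives C(7,3) = 35; x_3 ≥ 6 gives C(10,3) = 120; x_4 ≥ 3 gives C(13,3) = 286. Together 525.
Add back pairs where two caps are both exceeded: 0 + 1 + 20 + 0 + 4 + 35 = 60.
By inclusion–exclusion the count is 560 − 525 + 60 = 95.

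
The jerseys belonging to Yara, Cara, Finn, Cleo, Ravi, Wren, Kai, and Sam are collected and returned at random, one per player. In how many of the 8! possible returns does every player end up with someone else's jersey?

14833

This is the derangement count D_8: permutations of 8 items with no fixed point.
By inclusion–exclusion this is Σ_{j=0}^{8} (−1)^j C(8,j)·(8−j)!.
Computing: 40320 − 40320 + 20160 − 6720 + 1680 − 336 + 56 − 8 + 1 = 14833.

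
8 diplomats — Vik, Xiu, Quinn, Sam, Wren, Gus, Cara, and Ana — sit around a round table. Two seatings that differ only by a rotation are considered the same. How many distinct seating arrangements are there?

Seat Vik anywhere (absorbing the rotational symmetry), then permute the other 7: (7)! = 5040.

5040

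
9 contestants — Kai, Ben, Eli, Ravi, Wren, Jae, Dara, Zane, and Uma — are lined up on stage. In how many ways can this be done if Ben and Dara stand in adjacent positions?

80640

Treat {Ben, Dara} as a single unit. There are 8 units to order, and the pair itself can be ordered 2 ways.
That gives 2 × 8! = 2 × 40320 = 80640.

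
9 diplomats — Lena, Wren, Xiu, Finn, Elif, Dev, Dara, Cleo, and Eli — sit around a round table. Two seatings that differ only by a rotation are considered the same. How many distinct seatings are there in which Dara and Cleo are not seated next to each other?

30240

All circular seatings of 9 people number (8)! = 40320.
Seatings with Dara beside Cleo: treat them as a block with 2 internal orders, giving 2 × (7)! = 10080.
Subtracting, 40320 − 10080 = 30240.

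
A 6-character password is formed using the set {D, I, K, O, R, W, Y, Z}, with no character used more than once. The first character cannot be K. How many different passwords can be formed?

The first character has 8−1 = 7 choices (anything except K).
The remaining 5 characters are filled from the other 7 symbols without repetition: 7 × 6 × 5 × 4 × 3 = 2520.
Total: 7 × 2520 = 17640.

17640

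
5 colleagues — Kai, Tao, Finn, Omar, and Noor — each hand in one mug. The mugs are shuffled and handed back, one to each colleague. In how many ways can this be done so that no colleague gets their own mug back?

This is the derangement count D_5: permutations of 5 items with no fixed point.
By inclusion–exclusion this is Σ_{j=0}^{5} (−1)^j C(5,j)·(5−j)!.
Computing: 120 − 120 + 60 − 20 + 5 − 1 = 44.

44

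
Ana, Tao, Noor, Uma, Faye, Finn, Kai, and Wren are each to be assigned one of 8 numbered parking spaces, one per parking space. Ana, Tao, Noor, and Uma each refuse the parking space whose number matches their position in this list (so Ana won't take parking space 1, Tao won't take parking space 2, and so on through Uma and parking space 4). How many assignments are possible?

Let Aᵢ (for 1 ≤ i ≤ 4) be the placements that put person i in their forbidden parking space. Any j of these fix j positions, leaving (8−j)! ways to fill the rest, and there are C(4,j) ways to pick which j.
By inclusion–exclusion, the number of valid placements is Σ_{j=0}^{4} (−1)^j C(4,j)·(8−j)!.
Computing: 40320 − 20160 + 4320 − 480 + 24 = 24024.

24024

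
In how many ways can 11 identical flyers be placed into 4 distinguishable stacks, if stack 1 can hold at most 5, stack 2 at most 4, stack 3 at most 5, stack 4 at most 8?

160

By stars and bars, unrestricted non-negative solutions to x_1+…+x_4 = 11 number C(11+3,3) = 364.
Subtract solutions that violate a single cap (substitute x_i' = x_i − (cap_i+1)): x_1 ≥ 6 gives C(8,3) = 56; x_2 ≥ 5 gives C(9,3) = 84; x_3 ≥ 6 gives C(8,3) = 56; x_4 ≥ 9 gives C(5,3) = 10. Together 206.
Add back pairs where two caps are both exceeded: 1 + 0 + 0 + 1 + 0 + 0 = 2.
By inclusion–exclusion the count is 364 − 206 + 2 = 160.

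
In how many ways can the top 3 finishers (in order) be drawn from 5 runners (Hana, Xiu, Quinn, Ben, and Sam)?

There are 5 choices for 1st place, 4 for 2nd, and 3 for 3rd.
That gives 5 × 4 × 3 = 60.

60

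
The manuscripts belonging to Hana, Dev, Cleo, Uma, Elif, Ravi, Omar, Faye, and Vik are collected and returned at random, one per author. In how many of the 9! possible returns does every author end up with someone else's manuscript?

Let Aᵢ be the assignments in which author i gets their own manuscript. We want the size of the complement of A₁∪…∪A_9.
By inclusion–exclusion this is Σ_{j=0}^{9} (−1)^j C(9,j)·(9−j)!.
Computing: 362880 − 362880 + 181440 − 60480 + 15120 − 3024 + 504 − 72 + 9 − 1 = 133496.

133496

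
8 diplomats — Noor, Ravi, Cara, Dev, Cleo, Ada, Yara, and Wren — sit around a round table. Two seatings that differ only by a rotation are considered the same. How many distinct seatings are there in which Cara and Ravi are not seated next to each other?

Without the restriction there are (7)! = 5040 seatings.
Those with Cara next to Ravi: fuse the pair into one unit and seat 7 units around a circle — 2·(6)! = 1440.
Subtracting, 5040 − 1440 = 3600.

3600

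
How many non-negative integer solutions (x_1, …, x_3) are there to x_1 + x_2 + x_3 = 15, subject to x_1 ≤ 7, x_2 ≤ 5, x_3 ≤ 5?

6

By stars and bars, unrestricted non-negative solutions to x_1+…+x_3 = 15 number C(15+2,2) = 136.
Subtract solutions that violate a single cap (substitute x_i' = x_i − (cap_i+1)): x_1 ≥ 8 gives C(9,2) = 36; x_2 ≥ 6 gives C(11,2) = 55; x_3 ≥ 6 gives C(11,2) = 55. Together 146.
Add back pairs where two caps are both exceeded: 3 + 3 + 10 = 16.
By inclusion–exclusion the count is 136 − 146 + 16 = 6.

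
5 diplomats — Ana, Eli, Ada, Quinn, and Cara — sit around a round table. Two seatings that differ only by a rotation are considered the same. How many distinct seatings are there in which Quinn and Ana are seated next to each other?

Treat {Quinn, Ana} as one unit (2 internal orders) and seat the resulting 4 units around the table: (3)! circular arrangements.
So 2 × (3)! = 2 × 6 = 12.

12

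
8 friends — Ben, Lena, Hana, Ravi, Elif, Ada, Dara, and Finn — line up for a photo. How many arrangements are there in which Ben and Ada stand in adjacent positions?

10080

Glue Ben and Ada into one block (2 internal orders), leaving 7 units to arrange in a row.
That gives 2 × 7! = 2 × 5040 = 10080.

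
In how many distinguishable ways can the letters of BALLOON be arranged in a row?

BALLOON has 7 letters with L appearing twice and O appearing twice.
Dividing 7! = 5040 by 2!·2! = 4 for the repeated letters gives 1260.

1260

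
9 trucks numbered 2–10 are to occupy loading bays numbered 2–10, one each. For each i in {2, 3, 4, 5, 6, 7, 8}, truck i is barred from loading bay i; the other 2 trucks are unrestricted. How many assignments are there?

Let Aᵢ (for 2 ≤ i ≤ 8) be the placements that put truck i in its forbidden loading bay. Any j of these fix j positions, leaving (9−j)! ways to fill the rest, and there are C(7,j) ways to pick which j.
By inclusion–exclusion, the number of valid placements is Σ_{j=0}^{7} (−1)^j C(7,j)·(9−j)!.
Computing: 362880 − 282240 + 105840 − 25200 + 4200 − 504 + 42 − 2 = 165016.

165016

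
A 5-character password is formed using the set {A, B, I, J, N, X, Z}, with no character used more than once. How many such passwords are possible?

2520

Choose and order 5 of the 7 symbols: the first character has 7 options, the next 6, and so on down to 3.
7 × 6 × 5 × 4 × 3 = 2520.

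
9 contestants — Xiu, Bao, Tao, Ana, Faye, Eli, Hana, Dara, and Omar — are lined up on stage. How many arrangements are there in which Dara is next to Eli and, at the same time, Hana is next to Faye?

20160

Treat {Dara,Eli} as one block (2 orders) and {Hana,Faye} as another (2 orders).
That leaves 7 units to arrange: 2 × 2 × 7! = 4 × 5040 = 20160.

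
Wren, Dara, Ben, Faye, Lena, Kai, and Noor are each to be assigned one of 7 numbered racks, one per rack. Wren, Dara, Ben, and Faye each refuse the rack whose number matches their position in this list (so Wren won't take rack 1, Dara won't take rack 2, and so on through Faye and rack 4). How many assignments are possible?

2790

Let Aᵢ (for 1 ≤ i ≤ 4) be the placements that put person i in their forbidden rack. Any j of these fix j positions, leaving (7−j)! ways to fill the rest, and there are C(4,j) ways to pick which j.
By inclusion–exclusion, the number of valid placements is Σ_{j=0}^{4} (−1)^j C(4,j)·(7−j)!.
Computing: 5040 − 2880 + 720 − 96 + 6 = 2790.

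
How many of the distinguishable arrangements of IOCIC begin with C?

12

With the first slot taken by C, it remains to arrange the other 4 letters (IOIC).
Those 4 letters have I appearing twice, giving (4)!/(2!) = 12.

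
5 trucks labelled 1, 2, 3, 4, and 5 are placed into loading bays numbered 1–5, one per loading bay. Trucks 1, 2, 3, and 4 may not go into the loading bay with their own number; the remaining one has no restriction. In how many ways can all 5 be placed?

53

Let Aᵢ (for 1 ≤ i ≤ 4) be the placements that put truck i in its forbidden loading bay. Any j of these fix j positions, leaving (5−j)! ways to fill the rest, and there are C(4,j) ways to pick which j.
By inclusion–exclusion, the number of valid placements is Σ_{j=0}^{4} (−1)^j C(4,j)·(5−j)!.
Computing: 120 − 96 + 36 − 8 + 1 = 53.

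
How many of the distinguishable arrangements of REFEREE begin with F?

Fix F in the first position and arrange the remaining 6 letters.
Those 6 letters have E appearing 4 times and R appearing twice, giving (6)!/(4!·2!) = 15.

15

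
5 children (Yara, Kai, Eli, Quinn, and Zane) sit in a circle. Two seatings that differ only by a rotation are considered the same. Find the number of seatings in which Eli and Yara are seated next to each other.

12

Glue Eli and Yara into a block (2 internal orders). Seating 4 units around a circle gives (3)! arrangements.
So 2 × (3)! = 2 × 6 = 12.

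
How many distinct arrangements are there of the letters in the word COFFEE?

COFFEE has 6 letters with E appearing twice and F appearing twice.
The number of distinct arrangements is 6!/(2!·2!) = 720/4 = 180.

180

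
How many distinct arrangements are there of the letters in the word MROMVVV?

420

Letter multiplicities in MROMVVV: M×2, O×1, R×1, V×3.
So there are 7! / (3!·2!) = 420 distinguishable arrangements.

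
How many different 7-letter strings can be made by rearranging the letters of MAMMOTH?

840

Letter multiplicities in MAMMOTH: A×1, H×1, M×3, O×1, T×1.
Dividing 7! = 5040 by 3! = 6 for the repeated letters gives 840.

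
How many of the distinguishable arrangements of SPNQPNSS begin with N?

420

Fix N in the first position and arrange the remaining 7 letters.
Those 7 letters have P appearing twice and S appearing 3 times, giving (7)!/(3!·2!) = 420.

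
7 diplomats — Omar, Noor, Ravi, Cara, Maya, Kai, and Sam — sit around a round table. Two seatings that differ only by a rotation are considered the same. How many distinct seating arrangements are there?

720

Around a circle, 7 distinct people have 7!/7 = (6)! = 720 rotationally distinct seatings.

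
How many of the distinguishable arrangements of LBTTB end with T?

12

With the last slot taken by T, it remains to arrange the other 4 letters (LBTB).
Those 4 letters have B appearing twice, giving (4)!/(2!) = 12.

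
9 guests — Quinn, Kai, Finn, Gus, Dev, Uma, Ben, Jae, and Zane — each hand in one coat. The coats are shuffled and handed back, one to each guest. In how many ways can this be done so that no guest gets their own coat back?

Count assignments avoiding every fixed point. For any j of the 9 guests fixed to their own coat, the other 9−j can be arranged in (9−j)! ways.
By inclusion–exclusion this is Σ_{j=0}^{9} (−1)^j C(9,j)·(9−j)!.
Computing: 362880 − 362880 + 181440 − 60480 + 15120 − 3024 + 504 − 72 + 9 − 1 = 133496.

133496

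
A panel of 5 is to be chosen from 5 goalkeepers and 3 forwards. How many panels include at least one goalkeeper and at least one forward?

55

With no constraint there are C(8,5) = 56 possible selections.
Subtract selections that omit an entire group: no goalkeepers → C(3,5) = 0; no forwards → C(5,5) = 1.
Both groups omitted at once is impossible, so 56 − 1 = 55.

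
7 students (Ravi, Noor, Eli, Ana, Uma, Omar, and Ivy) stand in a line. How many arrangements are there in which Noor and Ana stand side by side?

1440

Glue Noor and Ana into one block (2 internal orders), leaving 6 units to arrange in a row.
So the count is 2·(6)! = 1440.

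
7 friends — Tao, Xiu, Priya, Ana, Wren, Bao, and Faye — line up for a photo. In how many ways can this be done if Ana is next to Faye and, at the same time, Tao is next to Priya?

Treat {Ana,Faye} as one block (2 orders) and {Tao,Priya} as another (2 orders).
That leaves 5 units to arrange: 2 × 2 × 5! = 4 × 120 = 480.

480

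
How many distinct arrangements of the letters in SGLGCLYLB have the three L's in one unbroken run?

Treat the 3 copies of L as a single block. The multiset to arrange is then {LLL, B, C, G, G, S, Y}, 7 items in all.
That gives (7)!/(2!) = 2520 arrangements.

2520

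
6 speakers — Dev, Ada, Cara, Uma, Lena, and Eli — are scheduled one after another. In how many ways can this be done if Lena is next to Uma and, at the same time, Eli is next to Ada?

Treat {Lena,Uma} as one block (2 orders) and {Eli,Ada} as another (2 orders).
That leaves 4 units to arrange: 2 × 2 × 4! = 4 × 24 = 96.

96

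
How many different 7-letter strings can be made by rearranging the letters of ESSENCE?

Letter multiplicities in ESSENCE: C×1, E×3, N×1, S×2.
The number of distinct arrangements is 7!/(3!·2!) = 5040/12 = 420.

420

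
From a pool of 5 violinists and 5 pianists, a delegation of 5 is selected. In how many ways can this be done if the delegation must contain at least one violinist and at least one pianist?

Unrestricted: C(10,5) = 252 ways to pick any 5 of the 10.
Selections missing a whole group: no violinists → C(5,5) = 1; no pianists → C(5,5) = 1.
Both groups omitted at once is impossible, so 252 − 2 = 250.

250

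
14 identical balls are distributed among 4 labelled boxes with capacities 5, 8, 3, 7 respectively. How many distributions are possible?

Ignoring the caps, the number of non-negative solutions to x_1+…+x_4 = 14 is C(17,3) = 680.
Subtract solutions that violate a single cap (substitute x_i' = x_i − (cap_i+1)): x_1 ≥ 6 gives C(11,3) = 165; x_2 ≥ 9 gives C(8,3) = 56; x_3 ≥ 4 gives C(13,3) = 286; x_4 ≥ 8 gives C(9,3) = 84. Together 591.
Add back pairs where two caps are both exceeded: 0 + 35 + 1 + 4 + 0 + 10 = 50.
By inclusion–exclusion the count is 680 − 591 + 50 = 139.

139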